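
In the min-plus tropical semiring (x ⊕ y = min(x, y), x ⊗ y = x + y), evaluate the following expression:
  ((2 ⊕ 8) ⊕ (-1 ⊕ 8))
((2 ⊕ 8) ⊕ (-1 ⊕ 8)) = -1

Expand innermost to outermost. Recall ⊕ takes the minimum of its arguments and ⊗ takes their sum. Working out the expression ((2 ⊕ 8) ⊕ (-1 ⊕ 8)) gives -1.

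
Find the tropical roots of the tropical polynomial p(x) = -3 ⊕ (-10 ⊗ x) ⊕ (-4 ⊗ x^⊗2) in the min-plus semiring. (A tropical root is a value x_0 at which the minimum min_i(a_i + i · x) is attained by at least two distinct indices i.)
Roots: {-6, 7}

Each tropical root is a break point of the lower envelope of the lines y = a_i + i · x (there are 3 lines, with slopes 0, 1, ..., 2). Only the lines that attain the minimum somewhere contribute to roots; other lines are dominated. Here the surviving (envelope) indices are i = 2, i = 1, i = 0.
Intersections between consecutive envelope lines give the roots: for adjacent envelope indices i < j the intersection is x = (a_i − a_j) / (j − i). Reading off the sorted break points: {-6, 7}.
Verification: at each break x_0, at least two indices attain the minimum of min_i(a_i + i · x_0).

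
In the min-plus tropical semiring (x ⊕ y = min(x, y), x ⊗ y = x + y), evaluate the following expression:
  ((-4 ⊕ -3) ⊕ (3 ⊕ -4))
((-4 ⊕ -3) ⊕ (3 ⊕ -4)) = -4

Expand innermost to outermost. Recall ⊕ takes the minimum of its arguments and ⊗ takes their sum. Working out the expression ((-4 ⊕ -3) ⊕ (3 ⊕ -4)) gives -4.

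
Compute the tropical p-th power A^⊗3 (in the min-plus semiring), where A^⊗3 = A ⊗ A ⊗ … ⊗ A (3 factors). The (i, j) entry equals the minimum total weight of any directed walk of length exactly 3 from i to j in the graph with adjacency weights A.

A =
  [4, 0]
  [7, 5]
A^⊗3 =
  [11, 7]
  [14, 11]

Each entry (A^⊗3)_ij equals the minimum over all length-3 walks i = v_0 → v_1 → … → v_3 = j of Σ_t A[v_t][v_{t+1}]. For example, for (i, j) = (0, 1) we minimise over 4 possible intermediate vertex sequences; the minimum is 7, attained along the walk 0 → 1 → 0 → 1.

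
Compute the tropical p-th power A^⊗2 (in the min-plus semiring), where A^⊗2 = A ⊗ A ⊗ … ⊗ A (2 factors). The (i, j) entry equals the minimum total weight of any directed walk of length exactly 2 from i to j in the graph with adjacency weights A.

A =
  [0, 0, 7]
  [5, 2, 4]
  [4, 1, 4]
A^⊗2 =
  [0, 0, 4]
  [5, 4, 6]
  [4, 3, 5]

Each entry (A^⊗2)_ij equals the minimum over all length-2 walks i = v_0 → v_1 → … → v_2 = j of Σ_t A[v_t][v_{t+1}]. For example, for (i, j) = (0, 2) we minimise over 3 possible intermediate vertex sequences; the minimum is 4, attained along the walk 0 → 1 → 2.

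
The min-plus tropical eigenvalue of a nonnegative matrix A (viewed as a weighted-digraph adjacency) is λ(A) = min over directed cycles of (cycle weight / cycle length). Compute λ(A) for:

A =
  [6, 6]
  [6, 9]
λ(A) = 6

Enumerate directed cycles and compute their means (weight / length). Sample:
  cycle 0 → 0: weight = 6, length = 1, mean = 6/1 ≈ 6.000
  cycle 1 → 1: weight = 9, length = 1, mean = 9/1 ≈ 9.000
  cycle 0 → 1 → 0: weight = 12, length = 2, mean = 12/2 ≈ 6.000
  cycle 1 → 0 → 1: weight = 12, length = 2, mean = 12/2 ≈ 6.000
Minimum mean = 6.000, attained e.g. along the cycle 0 → 0 with weight 6 and length 1. So λ(A) = 6/1 = 6.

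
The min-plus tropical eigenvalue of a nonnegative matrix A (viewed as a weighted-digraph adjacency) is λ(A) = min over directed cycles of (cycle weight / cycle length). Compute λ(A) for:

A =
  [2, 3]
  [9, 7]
λ(A) = 2

Enumerate directed cycles and compute their means (weight / length). Sample:
  cycle 0 → 0: weight = 2, length = 1, mean = 2/1 ≈ 2.000
  cycle 1 → 1: weight = 7, length = 1, mean = 7/1 ≈ 7.000
  cycle 0 → 1 → 0: weight = 12, length = 2, mean = 12/2 ≈ 6.000
  cycle 1 → 0 → 1: weight = 12, length = 2, mean = 12/2 ≈ 6.000
Minimum mean = 2.000, attained e.g. along the cycle 0 → 0 with weight 2 and length 1. So λ(A) = 2/1 = 2.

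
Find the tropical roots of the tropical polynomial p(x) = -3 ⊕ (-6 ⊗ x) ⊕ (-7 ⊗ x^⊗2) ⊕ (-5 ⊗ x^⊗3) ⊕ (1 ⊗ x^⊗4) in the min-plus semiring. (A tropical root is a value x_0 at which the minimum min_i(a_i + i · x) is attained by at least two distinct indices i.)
Roots: {-6, -2, 1, 3}

Each tropical root is a break point of the lower envelope of the lines y = a_i + i · x (there are 5 lines, with slopes 0, 1, ..., 4). Only the lines that attain the minimum somewhere contribute to roots; other lines are dominated. Here the surviving (envelope) indices are i = 4, i = 3, i = 2, i = 1, i = 0.
Intersections between consecutive envelope lines give the roots: for adjacent envelope indices i < j the intersection is x = (a_i − a_j) / (j − i). Reading off the sorted break points: {-6, -2, 1, 3}.
Verification: at each break x_0, at least two indices attain the minimum of min_i(a_i + i · x_0).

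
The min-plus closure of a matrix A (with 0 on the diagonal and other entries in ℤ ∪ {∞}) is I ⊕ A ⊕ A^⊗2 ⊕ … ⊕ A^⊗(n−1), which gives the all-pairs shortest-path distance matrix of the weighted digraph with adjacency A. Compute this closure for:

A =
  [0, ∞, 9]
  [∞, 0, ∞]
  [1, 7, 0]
Closure =
  [0, 16, 9]
  [∞, 0, ∞]
  [1, 7, 0]

This is the Floyd-Warshall all-pairs shortest-path computation. For each intermediate vertex k = 0, 1, …, 2, update dist[i][j] ← min(dist[i][j], dist[i][k] + dist[k][j]). The final matrix gives, for each (i, j), the minimum total weight of any directed path from i to j (possibly empty when i = j).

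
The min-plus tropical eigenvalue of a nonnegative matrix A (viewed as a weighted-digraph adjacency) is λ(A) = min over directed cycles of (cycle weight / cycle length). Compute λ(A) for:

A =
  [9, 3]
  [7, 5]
λ(A) = 5

Enumerate directed cycles and compute their means (weight / length). Sample:
  cycle 0 → 0: weight = 9, length = 1, mean = 9/1 ≈ 9.000
  cycle 1 → 1: weight = 5, length = 1, mean = 5/1 ≈ 5.000
  cycle 0 → 1 → 0: weight = 10, length = 2, mean = 10/2 ≈ 5.000
  cycle 1 → 0 → 1: weight = 10, length = 2, mean = 10/2 ≈ 5.000
Minimum mean = 5.000, attained e.g. along the cycle 1 → 1 with weight 5 and length 1. So λ(A) = 5/1 = 5.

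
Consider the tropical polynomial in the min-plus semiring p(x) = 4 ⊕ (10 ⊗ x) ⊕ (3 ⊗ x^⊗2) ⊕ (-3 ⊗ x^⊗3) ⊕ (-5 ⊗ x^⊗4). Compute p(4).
p(4) = 4

A tropical monomial a ⊗ x^⊗i evaluates to a + i · x. Evaluating each term at x = 4:
  Term 0 contributes 4 + 0 · 4 = 4
  Term 1 contributes 10 + 1 · 4 = 14
  Term 2 contributes 3 + 2 · 4 = 11
  Term 3 contributes -3 + 3 · 4 = 9
  Term 4 contributes -5 + 4 · 4 = 11
p(4) = ⊕ of these = min[4, 14, 11, 9, 11] = 4.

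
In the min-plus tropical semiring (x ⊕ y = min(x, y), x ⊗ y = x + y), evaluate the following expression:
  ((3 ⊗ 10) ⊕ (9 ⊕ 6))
((3 ⊗ 10) ⊕ (9 ⊕ 6)) = 6

Expand innermost to outermost. Recall ⊕ takes the minimum of its arguments and ⊗ takes their sum. Working out the expression ((3 ⊗ 10) ⊕ (9 ⊕ 6)) gives 6.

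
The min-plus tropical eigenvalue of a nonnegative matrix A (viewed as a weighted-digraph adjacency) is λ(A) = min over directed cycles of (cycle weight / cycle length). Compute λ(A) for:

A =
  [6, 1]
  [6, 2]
λ(A) = 2

Enumerate directed cycles and compute their means (weight / length). Sample:
  cycle 0 → 0: weight = 6, length = 1, mean = 6/1 ≈ 6.000
  cycle 1 → 1: weight = 2, length = 1, mean = 2/1 ≈ 2.000
  cycle 0 → 1 → 0: weight = 7, length = 2, mean = 7/2 ≈ 3.500
  cycle 1 → 0 → 1: weight = 7, length = 2, mean = 7/2 ≈ 3.500
Minimum mean = 2.000, attained e.g. along the cycle 1 → 1 with weight 2 and length 1. So λ(A) = 2/1 = 2.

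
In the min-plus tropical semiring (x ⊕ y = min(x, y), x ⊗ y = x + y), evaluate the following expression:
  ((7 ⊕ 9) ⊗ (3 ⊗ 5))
((7 ⊕ 9) ⊗ (3 ⊗ 5)) = 15

Expand innermost to outermost. Recall ⊕ takes the minimum of its arguments and ⊗ takes their sum. Working out the expression ((7 ⊕ 9) ⊗ (3 ⊗ 5)) gives 15.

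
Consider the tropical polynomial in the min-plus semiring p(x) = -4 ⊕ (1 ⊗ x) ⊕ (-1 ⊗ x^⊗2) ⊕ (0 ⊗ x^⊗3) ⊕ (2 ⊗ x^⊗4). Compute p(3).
p(3) = -4

A tropical monomial a ⊗ x^⊗i evaluates to a + i · x. Evaluating each term at x = 3:
  Term 0 contributes -4 + 0 · 3 = -4
  Term 1 contributes 1 + 1 · 3 = 4
  Term 2 contributes -1 + 2 · 3 = 5
  Term 3 contributes 0 + 3 · 3 = 9
  Term 4 contributes 2 + 4 · 3 = 14
p(3) = ⊕ of these = min[-4, 4, 5, 9, 14] = -4.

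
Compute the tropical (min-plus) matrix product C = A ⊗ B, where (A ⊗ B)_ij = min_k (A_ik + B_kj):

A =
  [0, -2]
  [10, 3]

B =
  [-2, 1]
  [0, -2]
A ⊗ B =
  [-2, -4]
  [3, 1]

Apply the min-plus product entry-by-entry:
  C[0][0] = min over k of (A[0][0] + B[0][0] = 0 + -2 = -2, A[0][1] + B[1][0] = -2 + 0 = -2) = -2 (attained at k = 0)
  C[0][1] = min over k of (A[0][0] + B[0][1] = 0 + 1 = 1, A[0][1] + B[1][1] = -2 + -2 = -4) = -4 (attained at k = 1)
  C[1][0] = min over k of (A[1][0] + B[0][0] = 10 + -2 = 8, A[1][1] + B[1][0] = 3 + 0 = 3) = 3 (attained at k = 1)
  C[1][1] = min over k of (A[1][0] + B[0][1] = 10 + 1 = 11, A[1][1] + B[1][1] = 3 + -2 = 1) = 1 (attained at k = 1)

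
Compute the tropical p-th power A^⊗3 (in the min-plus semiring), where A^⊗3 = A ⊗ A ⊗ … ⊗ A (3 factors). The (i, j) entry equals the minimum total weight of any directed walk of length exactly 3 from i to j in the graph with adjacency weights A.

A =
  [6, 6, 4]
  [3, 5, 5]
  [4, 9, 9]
A^⊗3 =
  [14, 14, 12]
  [11, 14, 12]
  [12, 15, 14]

Each entry (A^⊗3)_ij equals the minimum over all length-3 walks i = v_0 → v_1 → … → v_3 = j of Σ_t A[v_t][v_{t+1}]. For example, for (i, j) = (0, 2) we minimise over 9 possible intermediate vertex sequences; the minimum is 12, attained along the walk 0 → 2 → 0 → 2.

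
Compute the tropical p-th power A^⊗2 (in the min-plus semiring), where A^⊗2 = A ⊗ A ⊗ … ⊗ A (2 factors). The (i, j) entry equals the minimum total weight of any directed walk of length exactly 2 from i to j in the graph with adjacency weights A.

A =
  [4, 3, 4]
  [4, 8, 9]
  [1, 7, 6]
A^⊗2 =
  [5, 7, 8]
  [8, 7, 8]
  [5, 4, 5]

Each entry (A^⊗2)_ij equals the minimum over all length-2 walks i = v_0 → v_1 → … → v_2 = j of Σ_t A[v_t][v_{t+1}]. For example, for (i, j) = (0, 2) we minimise over 3 possible intermediate vertex sequences; the minimum is 8, attained along the walk 0 → 0 → 2.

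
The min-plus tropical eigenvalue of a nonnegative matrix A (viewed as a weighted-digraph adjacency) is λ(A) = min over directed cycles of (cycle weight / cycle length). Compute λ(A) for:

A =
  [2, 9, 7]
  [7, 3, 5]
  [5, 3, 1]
λ(A) = 1

Enumerate directed cycles and compute their means (weight / length). Sample:
  cycle 0 → 0: weight = 2, length = 1, mean = 2/1 ≈ 2.000
  cycle 1 → 1: weight = 3, length = 1, mean = 3/1 ≈ 3.000
  cycle 2 → 2: weight = 1, length = 1, mean = 1/1 ≈ 1.000
  cycle 0 → 1 → 0: weight = 16, length = 2, mean = 16/2 ≈ 8.000
  cycle 0 → 2 → 0: weight = 12, length = 2, mean = 12/2 ≈ 6.000
  cycle 1 → 0 → 1: weight = 16, length = 2, mean = 16/2 ≈ 8.000
Minimum mean = 1.000, attained e.g. along the cycle 2 → 2 with weight 1 and length 1. So λ(A) = 1/1 = 1.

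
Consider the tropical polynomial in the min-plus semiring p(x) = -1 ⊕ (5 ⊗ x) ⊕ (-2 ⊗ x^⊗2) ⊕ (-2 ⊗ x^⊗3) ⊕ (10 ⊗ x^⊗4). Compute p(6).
p(6) = -1

A tropical monomial a ⊗ x^⊗i evaluates to a + i · x. Evaluating each term at x = 6:
  Term 0 contributes -1 + 0 · 6 = -1
  Term 1 contributes 5 + 1 · 6 = 11
  Term 2 contributes -2 + 2 · 6 = 10
  Term 3 contributes -2 + 3 · 6 = 16
  Term 4 contributes 10 + 4 · 6 = 34
p(6) = ⊕ of these = min[-1, 11, 10, 16, 34] = -1.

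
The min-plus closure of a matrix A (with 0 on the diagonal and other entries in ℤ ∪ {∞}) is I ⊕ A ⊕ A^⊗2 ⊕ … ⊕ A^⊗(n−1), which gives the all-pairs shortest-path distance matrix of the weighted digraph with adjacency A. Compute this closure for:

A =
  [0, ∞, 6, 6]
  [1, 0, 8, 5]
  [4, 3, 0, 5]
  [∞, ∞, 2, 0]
Closure =
  [0, 9, 6, 6]
  [1, 0, 7, 5]
  [4, 3, 0, 5]
  [6, 5, 2, 0]

This is the Floyd-Warshall all-pairs shortest-path computation. For each intermediate vertex k = 0, 1, …, 3, update dist[i][j] ← min(dist[i][j], dist[i][k] + dist[k][j]). The final matrix gives, for each (i, j), the minimum total weight of any directed path from i to j (possibly empty when i = j).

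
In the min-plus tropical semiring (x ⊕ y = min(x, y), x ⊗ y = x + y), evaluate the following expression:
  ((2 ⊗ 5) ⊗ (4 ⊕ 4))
((2 ⊗ 5) ⊗ (4 ⊕ 4)) = 11

Expand innermost to outermost. Recall ⊕ takes the minimum of its arguments and ⊗ takes their sum. Working out the expression ((2 ⊗ 5) ⊗ (4 ⊕ 4)) gives 11.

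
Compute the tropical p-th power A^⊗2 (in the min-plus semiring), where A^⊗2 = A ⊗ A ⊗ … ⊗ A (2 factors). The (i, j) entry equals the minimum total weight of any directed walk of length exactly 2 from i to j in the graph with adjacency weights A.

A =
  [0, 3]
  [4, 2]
A^⊗2 =
  [0, 3]
  [4, 4]

Each entry (A^⊗2)_ij equals the minimum over all length-2 walks i = v_0 → v_1 → … → v_2 = j of Σ_t A[v_t][v_{t+1}]. For example, for (i, j) = (0, 1) we minimise over 2 possible intermediate vertex sequences; the minimum is 3, attained along the walk 0 → 0 → 1.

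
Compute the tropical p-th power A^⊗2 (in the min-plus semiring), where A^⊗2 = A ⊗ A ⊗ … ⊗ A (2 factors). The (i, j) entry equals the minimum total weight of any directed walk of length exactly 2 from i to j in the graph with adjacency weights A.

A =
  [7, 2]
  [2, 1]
A^⊗2 =
  [4, 3]
  [3, 2]

Each entry (A^⊗2)_ij equals the minimum over all length-2 walks i = v_0 → v_1 → … → v_2 = j of Σ_t A[v_t][v_{t+1}]. For example, for (i, j) = (0, 1) we minimise over 2 possible intermediate vertex sequences; the minimum is 3, attained along the walk 0 → 1 → 1.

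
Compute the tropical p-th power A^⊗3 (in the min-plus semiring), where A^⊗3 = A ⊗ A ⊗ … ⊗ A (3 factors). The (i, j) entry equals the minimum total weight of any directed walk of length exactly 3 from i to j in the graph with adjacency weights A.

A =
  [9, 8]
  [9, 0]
A^⊗3 =
  [17, 8]
  [9, 0]

Each entry (A^⊗3)_ij equals the minimum over all length-3 walks i = v_0 → v_1 → … → v_3 = j of Σ_t A[v_t][v_{t+1}]. For example, for (i, j) = (0, 1) we minimise over 4 possible intermediate vertex sequences; the minimum is 8, attained along the walk 0 → 1 → 1 → 1.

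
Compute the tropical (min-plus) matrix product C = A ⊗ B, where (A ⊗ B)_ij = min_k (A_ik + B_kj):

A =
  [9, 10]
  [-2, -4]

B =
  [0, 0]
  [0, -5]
A ⊗ B =
  [9, 5]
  [-4, -9]

Apply the min-plus product entry-by-entry:
  C[0][0] = min over k of (A[0][0] + B[0][0] = 9 + 0 = 9, A[0][1] + B[1][0] = 10 + 0 = 10) = 9 (attained at k = 0)
  C[0][1] = min over k of (A[0][0] + B[0][1] = 9 + 0 = 9, A[0][1] + B[1][1] = 10 + -5 = 5) = 5 (attained at k = 1)
  C[1][0] = min over k of (A[1][0] + B[0][0] = -2 + 0 = -2, A[1][1] + B[1][0] = -4 + 0 = -4) = -4 (attained at k = 1)
  C[1][1] = min over k of (A[1][0] + B[0][1] = -2 + 0 = -2, A[1][1] + B[1][1] = -4 + -5 = -9) = -9 (attained at k = 1)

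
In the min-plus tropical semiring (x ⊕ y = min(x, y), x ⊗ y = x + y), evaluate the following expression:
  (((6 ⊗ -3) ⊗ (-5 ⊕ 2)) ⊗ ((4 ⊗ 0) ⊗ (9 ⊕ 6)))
(((6 ⊗ -3) ⊗ (-5 ⊕ 2)) ⊗ ((4 ⊗ 0) ⊗ (9 ⊕ 6))) = 8

Expand innermost to outermost. Recall ⊕ takes the minimum of its arguments and ⊗ takes their sum. Working out the expression (((6 ⊗ -3) ⊗ (-5 ⊕ 2)) ⊗ ((4 ⊗ 0) ⊗ (9 ⊕ 6))) gives 8.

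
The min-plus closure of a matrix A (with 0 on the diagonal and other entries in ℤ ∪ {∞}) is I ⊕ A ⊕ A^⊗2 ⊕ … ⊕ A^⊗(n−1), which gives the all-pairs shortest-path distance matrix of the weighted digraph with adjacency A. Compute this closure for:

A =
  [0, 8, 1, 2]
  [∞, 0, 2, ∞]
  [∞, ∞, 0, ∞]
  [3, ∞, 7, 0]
Closure =
  [0, 8, 1, 2]
  [∞, 0, 2, ∞]
  [∞, ∞, 0, ∞]
  [3, 11, 4, 0]

This is the Floyd-Warshall all-pairs shortest-path computation. For each intermediate vertex k = 0, 1, …, 3, update dist[i][j] ← min(dist[i][j], dist[i][k] + dist[k][j]). The final matrix gives, for each (i, j), the minimum total weight of any directed path from i to j (possibly empty when i = j).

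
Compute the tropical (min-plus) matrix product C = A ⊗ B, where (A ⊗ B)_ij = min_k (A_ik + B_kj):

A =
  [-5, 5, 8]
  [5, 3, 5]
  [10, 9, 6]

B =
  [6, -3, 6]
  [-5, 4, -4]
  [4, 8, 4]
A ⊗ B =
  [0, -8, 1]
  [-2, 2, -1]
  [4, 7, 5]

Apply the min-plus product entry-by-entry:
  C[0][0] = min over k of (A[0][0] + B[0][0] = -5 + 6 = 1, A[0][1] + B[1][0] = 5 + -5 = 0, A[0][2] + B[2][0] = 8 + 4 = 12) = 0 (attained at k = 1)
  C[0][1] = min over k of (A[0][0] + B[0][1] = -5 + -3 = -8, A[0][1] + B[1][1] = 5 + 4 = 9, A[0][2] + B[2][1] = 8 + 8 = 16) = -8 (attained at k = 0)
  C[0][2] = min over k of (A[0][0] + B[0][2] = -5 + 6 = 1, A[0][1] + B[1][2] = 5 + -4 = 1, A[0][2] + B[2][2] = 8 + 4 = 12) = 1 (attained at k = 0)
  C[1][0] = min over k of (A[1][0] + B[0][0] = 5 + 6 = 11, A[1][1] + B[1][0] = 3 + -5 = -2, A[1][2] + B[2][0] = 5 + 4 = 9) = -2 (attained at k = 1)
  C[1][1] = min over k of (A[1][0] + B[0][1] = 5 + -3 = 2, A[1][1] + B[1][1] = 3 + 4 = 7, A[1][2] + B[2][1] = 5 + 8 = 13) = 2 (attained at k = 0)
  C[1][2] = min over k of (A[1][0] + B[0][2] = 5 + 6 = 11, A[1][1] + B[1][2] = 3 + -4 = -1, A[1][2] + B[2][2] = 5 + 4 = 9) = -1 (attained at k = 1)
  C[2][0] = min over k of (A[2][0] + B[0][0] = 10 + 6 = 16, A[2][1] + B[1][0] = 9 + -5 = 4, A[2][2] + B[2][0] = 6 + 4 = 10) = 4 (attained at k = 1)
  C[2][1] = min over k of (A[2][0] + B[0][1] = 10 + -3 = 7, A[2][1] + B[1][1] = 9 + 4 = 13, A[2][2] + B[2][1] = 6 + 8 = 14) = 7 (attained at k = 0)
  C[2][2] = min over k of (A[2][0] + B[0][2] = 10 + 6 = 16, A[2][1] + B[1][2] = 9 + -4 = 5, A[2][2] + B[2][2] = 6 + 4 = 10) = 5 (attained at k = 1)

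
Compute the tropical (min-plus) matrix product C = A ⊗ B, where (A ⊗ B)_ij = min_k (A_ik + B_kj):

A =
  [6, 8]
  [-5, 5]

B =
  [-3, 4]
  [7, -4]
A ⊗ B =
  [3, 4]
  [-8, -1]

Apply the min-plus product entry-by-entry:
  C[0][0] = min over k of (A[0][0] + B[0][0] = 6 + -3 = 3, A[0][1] + B[1][0] = 8 + 7 = 15) = 3 (attained at k = 0)
  C[0][1] = min over k of (A[0][0] + B[0][1] = 6 + 4 = 10, A[0][1] + B[1][1] = 8 + -4 = 4) = 4 (attained at k = 1)
  C[1][0] = min over k of (A[1][0] + B[0][0] = -5 + -3 = -8, A[1][1] + B[1][0] = 5 + 7 = 12) = -8 (attained at k = 0)
  C[1][1] = min over k of (A[1][0] + B[0][1] = -5 + 4 = -1, A[1][1] + B[1][1] = 5 + -4 = 1) = -1 (attained at k = 0)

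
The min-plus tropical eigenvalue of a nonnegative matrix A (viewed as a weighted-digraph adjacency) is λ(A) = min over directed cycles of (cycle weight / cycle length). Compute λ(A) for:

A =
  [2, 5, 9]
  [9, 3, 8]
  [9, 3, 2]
λ(A) = 2

Enumerate directed cycles and compute their means (weight / length). Sample:
  cycle 0 → 0: weight = 2, length = 1, mean = 2/1 ≈ 2.000
  cycle 1 → 1: weight = 3, length = 1, mean = 3/1 ≈ 3.000
  cycle 2 → 2: weight = 2, length = 1, mean = 2/1 ≈ 2.000
  cycle 0 → 1 → 0: weight = 14, length = 2, mean = 14/2 ≈ 7.000
  cycle 0 → 2 → 0: weight = 18, length = 2, mean = 18/2 ≈ 9.000
  cycle 1 → 0 → 1: weight = 14, length = 2, mean = 14/2 ≈ 7.000
Minimum mean = 2.000, attained e.g. along the cycle 0 → 0 with weight 2 and length 1. So λ(A) = 2/1 = 2.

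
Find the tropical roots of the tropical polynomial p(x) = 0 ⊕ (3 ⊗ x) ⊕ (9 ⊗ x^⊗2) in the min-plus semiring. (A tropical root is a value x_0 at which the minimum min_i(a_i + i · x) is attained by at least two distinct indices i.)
Roots: {-6, -3}

Each tropical root is a break point of the lower envelope of the lines y = a_i + i · x (there are 3 lines, with slopes 0, 1, ..., 2). Only the lines that attain the minimum somewhere contribute to roots; other lines are dominated. Here the surviving (envelope) indices are i = 2, i = 1, i = 0.
Intersections between consecutive envelope lines give the roots: for adjacent envelope indices i < j the intersection is x = (a_i − a_j) / (j − i). Reading off the sorted break points: {-6, -3}.
Verification: at each break x_0, at least two indices attain the minimum of min_i(a_i + i · x_0).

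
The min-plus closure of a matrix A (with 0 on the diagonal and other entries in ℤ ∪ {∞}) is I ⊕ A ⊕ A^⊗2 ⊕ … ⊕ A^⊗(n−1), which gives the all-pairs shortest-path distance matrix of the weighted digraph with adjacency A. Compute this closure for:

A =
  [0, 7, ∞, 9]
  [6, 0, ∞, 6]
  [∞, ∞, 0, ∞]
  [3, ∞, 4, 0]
Closure =
  [0, 7, 13, 9]
  [6, 0, 10, 6]
  [∞, ∞, 0, ∞]
  [3, 10, 4, 0]

This is the Floyd-Warshall all-pairs shortest-path computation. For each intermediate vertex k = 0, 1, …, 3, update dist[i][j] ← min(dist[i][j], dist[i][k] + dist[k][j]). The final matrix gives, for each (i, j), the minimum total weight of any directed path from i to j (possibly empty when i = j).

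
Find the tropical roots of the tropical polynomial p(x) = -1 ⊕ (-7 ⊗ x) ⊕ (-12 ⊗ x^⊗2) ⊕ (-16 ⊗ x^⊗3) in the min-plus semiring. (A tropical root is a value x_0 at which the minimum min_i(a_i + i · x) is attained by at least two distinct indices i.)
Roots: {4, 5, 6}

Each tropical root is a break point of the lower envelope of the lines y = a_i + i · x (there are 4 lines, with slopes 0, 1, ..., 3). Only the lines that attain the minimum somewhere contribute to roots; other lines are dominated. Here the surviving (envelope) indices are i = 3, i = 2, i = 1, i = 0.
Intersections between consecutive envelope lines give the roots: for adjacent envelope indices i < j the intersection is x = (a_i − a_j) / (j − i). Reading off the sorted break points: {4, 5, 6}.
Verification: at each break x_0, at least two indices attain the minimum of min_i(a_i + i · x_0).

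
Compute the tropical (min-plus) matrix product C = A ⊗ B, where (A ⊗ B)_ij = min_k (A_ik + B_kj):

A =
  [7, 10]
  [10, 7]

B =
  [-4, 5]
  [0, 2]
A ⊗ B =
  [3, 12]
  [6, 9]

Apply the min-plus product entry-by-entry:
  C[0][0] = min over k of (A[0][0] + B[0][0] = 7 + -4 = 3, A[0][1] + B[1][0] = 10 + 0 = 10) = 3 (attained at k = 0)
  C[0][1] = min over k of (A[0][0] + B[0][1] = 7 + 5 = 12, A[0][1] + B[1][1] = 10 + 2 = 12) = 12 (attained at k = 0)
  C[1][0] = min over k of (A[1][0] + B[0][0] = 10 + -4 = 6, A[1][1] + B[1][0] = 7 + 0 = 7) = 6 (attained at k = 0)
  C[1][1] = min over k of (A[1][0] + B[0][1] = 10 + 5 = 15, A[1][1] + B[1][1] = 7 + 2 = 9) = 9 (attained at k = 1)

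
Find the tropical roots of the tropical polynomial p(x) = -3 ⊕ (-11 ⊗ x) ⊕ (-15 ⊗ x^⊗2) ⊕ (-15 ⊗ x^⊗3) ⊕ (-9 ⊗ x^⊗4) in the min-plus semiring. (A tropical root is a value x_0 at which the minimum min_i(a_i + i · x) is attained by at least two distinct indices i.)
Roots: {-6, 0, 4, 8}

Each tropical root is a break point of the lower envelope of the lines y = a_i + i · x (there are 5 lines, with slopes 0, 1, ..., 4). Only the lines that attain the minimum somewhere contribute to roots; other lines are dominated. Here the surviving (envelope) indices are i = 4, i = 3, i = 2, i = 1, i = 0.
Intersections between consecutive envelope lines give the roots: for adjacent envelope indices i < j the intersection is x = (a_i − a_j) / (j − i). Reading off the sorted break points: {-6, 0, 4, 8}.
Verification: at each break x_0, at least two indices attain the minimum of min_i(a_i + i · x_0).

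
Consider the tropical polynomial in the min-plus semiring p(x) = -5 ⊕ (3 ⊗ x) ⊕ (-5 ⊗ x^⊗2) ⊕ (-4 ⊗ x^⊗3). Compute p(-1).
p(-1) = -7

A tropical monomial a ⊗ x^⊗i evaluates to a + i · x. Evaluating each term at x = -1:
  Term 0 contributes -5 + 0 · -1 = -5
  Term 1 contributes 3 + 1 · -1 = 2
  Term 2 contributes -5 + 2 · -1 = -7
  Term 3 contributes -4 + 3 · -1 = -7
p(-1) = ⊕ of these = min[-5, 2, -7, -7] = -7.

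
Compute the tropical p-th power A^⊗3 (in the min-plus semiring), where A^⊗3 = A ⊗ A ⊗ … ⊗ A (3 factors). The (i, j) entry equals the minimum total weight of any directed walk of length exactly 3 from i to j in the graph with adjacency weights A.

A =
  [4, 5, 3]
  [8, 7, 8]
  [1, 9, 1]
A^⊗3 =
  [5, 9, 5]
  [10, 14, 10]
  [3, 7, 3]

Each entry (A^⊗3)_ij equals the minimum over all length-3 walks i = v_0 → v_1 → … → v_3 = j of Σ_t A[v_t][v_{t+1}]. For example, for (i, j) = (0, 2) we minimise over 9 possible intermediate vertex sequences; the minimum is 5, attained along the walk 0 → 2 → 2 → 2.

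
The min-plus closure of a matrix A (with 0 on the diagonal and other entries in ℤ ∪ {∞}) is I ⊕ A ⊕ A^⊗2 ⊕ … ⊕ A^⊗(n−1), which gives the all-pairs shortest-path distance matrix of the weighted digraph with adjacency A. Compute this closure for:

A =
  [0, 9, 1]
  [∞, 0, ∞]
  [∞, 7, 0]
Closure =
  [0, 8, 1]
  [∞, 0, ∞]
  [∞, 7, 0]

This is the Floyd-Warshall all-pairs shortest-path computation. For each intermediate vertex k = 0, 1, …, 2, update dist[i][j] ← min(dist[i][j], dist[i][k] + dist[k][j]). The final matrix gives, for each (i, j), the minimum total weight of any directed path from i to j (possibly empty when i = j).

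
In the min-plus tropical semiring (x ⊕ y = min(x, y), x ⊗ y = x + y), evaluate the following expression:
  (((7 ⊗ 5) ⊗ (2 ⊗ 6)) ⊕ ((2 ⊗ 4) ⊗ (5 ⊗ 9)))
(((7 ⊗ 5) ⊗ (2 ⊗ 6)) ⊕ ((2 ⊗ 4) ⊗ (5 ⊗ 9))) = 20

Expand innermost to outermost. Recall ⊕ takes the minimum of its arguments and ⊗ takes their sum. Working out the expression (((7 ⊗ 5) ⊗ (2 ⊗ 6)) ⊕ ((2 ⊗ 4) ⊗ (5 ⊗ 9))) gives 20.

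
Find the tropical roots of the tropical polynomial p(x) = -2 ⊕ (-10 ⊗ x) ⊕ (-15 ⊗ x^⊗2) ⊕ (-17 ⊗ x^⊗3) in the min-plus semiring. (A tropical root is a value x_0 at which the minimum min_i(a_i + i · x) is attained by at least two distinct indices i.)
Roots: {2, 5, 8}

Each tropical root is a break point of the lower envelope of the lines y = a_i + i · x (there are 4 lines, with slopes 0, 1, ..., 3). Only the lines that attain the minimum somewhere contribute to roots; other lines are dominated. Here the surviving (envelope) indices are i = 3, i = 2, i = 1, i = 0.
Intersections between consecutive envelope lines give the roots: for adjacent envelope indices i < j the intersection is x = (a_i − a_j) / (j − i). Reading off the sorted break points: {2, 5, 8}.
Verification: at each break x_0, at least two indices attain the minimum of min_i(a_i + i · x_0).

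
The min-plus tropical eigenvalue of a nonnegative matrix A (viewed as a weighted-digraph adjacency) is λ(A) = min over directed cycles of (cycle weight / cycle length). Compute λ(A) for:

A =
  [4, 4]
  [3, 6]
λ(A) = 7/2

Enumerate directed cycles and compute their means (weight / length). Sample:
  cycle 0 → 0: weight = 4, length = 1, mean = 4/1 ≈ 4.000
  cycle 1 → 1: weight = 6, length = 1, mean = 6/1 ≈ 6.000
  cycle 0 → 1 → 0: weight = 7, length = 2, mean = 7/2 ≈ 3.500
  cycle 1 → 0 → 1: weight = 7, length = 2, mean = 7/2 ≈ 3.500
Minimum mean = 3.500, attained e.g. along the cycle 0 → 1 → 0 with weight 7 and length 2. So λ(A) = 7/2 = 7/2.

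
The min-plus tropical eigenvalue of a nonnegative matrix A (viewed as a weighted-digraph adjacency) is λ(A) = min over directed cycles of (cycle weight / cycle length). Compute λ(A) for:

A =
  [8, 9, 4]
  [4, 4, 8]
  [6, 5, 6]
λ(A) = 4

Enumerate directed cycles and compute their means (weight / length). Sample:
  cycle 0 → 0: weight = 8, length = 1, mean = 8/1 ≈ 8.000
  cycle 1 → 1: weight = 4, length = 1, mean = 4/1 ≈ 4.000
  cycle 2 → 2: weight = 6, length = 1, mean = 6/1 ≈ 6.000
  cycle 0 → 1 → 0: weight = 13, length = 2, mean = 13/2 ≈ 6.500
  cycle 0 → 2 → 0: weight = 10, length = 2, mean = 10/2 ≈ 5.000
  cycle 1 → 0 → 1: weight = 13, length = 2, mean = 13/2 ≈ 6.500
Minimum mean = 4.000, attained e.g. along the cycle 1 → 1 with weight 4 and length 1. So λ(A) = 4/1 = 4.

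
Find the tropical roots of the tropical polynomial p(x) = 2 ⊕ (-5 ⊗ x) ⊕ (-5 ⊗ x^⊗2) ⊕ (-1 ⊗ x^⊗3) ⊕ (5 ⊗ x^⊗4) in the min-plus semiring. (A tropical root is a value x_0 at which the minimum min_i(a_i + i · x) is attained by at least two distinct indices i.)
Roots: {-6, -4, 0, 7}

Each tropical root is a break point of the lower envelope of the lines y = a_i + i · x (there are 5 lines, with slopes 0, 1, ..., 4). Only the lines that attain the minimum somewhere contribute to roots; other lines are dominated. Here the surviving (envelope) indices are i = 4, i = 3, i = 2, i = 1, i = 0.
Intersections between consecutive envelope lines give the roots: for adjacent envelope indices i < j the intersection is x = (a_i − a_j) / (j − i). Reading off the sorted break points: {-6, -4, 0, 7}.
Verification: at each break x_0, at least two indices attain the minimum of min_i(a_i + i · x_0).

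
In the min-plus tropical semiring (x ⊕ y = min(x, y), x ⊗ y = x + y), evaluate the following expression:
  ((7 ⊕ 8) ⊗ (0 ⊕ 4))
((7 ⊕ 8) ⊗ (0 ⊕ 4)) = 7

Expand innermost to outermost. Recall ⊕ takes the minimum of its arguments and ⊗ takes their sum. Working out the expression ((7 ⊕ 8) ⊗ (0 ⊕ 4)) gives 7.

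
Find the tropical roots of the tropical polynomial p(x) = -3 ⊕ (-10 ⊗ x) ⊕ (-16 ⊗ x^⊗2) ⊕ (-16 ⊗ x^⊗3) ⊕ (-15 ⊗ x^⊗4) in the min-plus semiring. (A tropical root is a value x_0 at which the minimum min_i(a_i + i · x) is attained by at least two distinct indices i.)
Roots: {-1, 0, 6, 7}

Each tropical root is a break point of the lower envelope of the lines y = a_i + i · x (there are 5 lines, with slopes 0, 1, ..., 4). Only the lines that attain the minimum somewhere contribute to roots; other lines are dominated. Here the surviving (envelope) indices are i = 4, i = 3, i = 2, i = 1, i = 0.
Intersections between consecutive envelope lines give the roots: for adjacent envelope indices i < j the intersection is x = (a_i − a_j) / (j − i). Reading off the sorted break points: {-1, 0, 6, 7}.
Verification: at each break x_0, at least two indices attain the minimum of min_i(a_i + i · x_0).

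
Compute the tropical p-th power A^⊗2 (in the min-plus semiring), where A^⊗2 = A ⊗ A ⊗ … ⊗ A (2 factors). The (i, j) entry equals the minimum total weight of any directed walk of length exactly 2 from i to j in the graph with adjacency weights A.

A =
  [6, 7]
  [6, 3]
A^⊗2 =
  [12, 10]
  [9, 6]

Each entry (A^⊗2)_ij equals the minimum over all length-2 walks i = v_0 → v_1 → … → v_2 = j of Σ_t A[v_t][v_{t+1}]. For example, for (i, j) = (0, 1) we minimise over 2 possible intermediate vertex sequences; the minimum is 10, attained along the walk 0 → 1 → 1.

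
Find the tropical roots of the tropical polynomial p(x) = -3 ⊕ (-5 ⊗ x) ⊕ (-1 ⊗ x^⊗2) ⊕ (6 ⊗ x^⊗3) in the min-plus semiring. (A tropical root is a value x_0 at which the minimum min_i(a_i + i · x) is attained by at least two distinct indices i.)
Roots: {-7, -4, 2}

Each tropical root is a break point of the lower envelope of the lines y = a_i + i · x (there are 4 lines, with slopes 0, 1, ..., 3). Only the lines that attain the minimum somewhere contribute to roots; other lines are dominated. Here the surviving (envelope) indices are i = 3, i = 2, i = 1, i = 0.
Intersections between consecutive envelope lines give the roots: for adjacent envelope indices i < j the intersection is x = (a_i − a_j) / (j − i). Reading off the sorted break points: {-7, -4, 2}.
Verification: at each break x_0, at least two indices attain the minimum of min_i(a_i + i · x_0).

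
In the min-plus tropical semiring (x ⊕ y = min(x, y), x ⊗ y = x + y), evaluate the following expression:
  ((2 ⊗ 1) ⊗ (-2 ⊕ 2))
((2 ⊗ 1) ⊗ (-2 ⊕ 2)) = 1

Expand innermost to outermost. Recall ⊕ takes the minimum of its arguments and ⊗ takes their sum. Working out the expression ((2 ⊗ 1) ⊗ (-2 ⊕ 2)) gives 1.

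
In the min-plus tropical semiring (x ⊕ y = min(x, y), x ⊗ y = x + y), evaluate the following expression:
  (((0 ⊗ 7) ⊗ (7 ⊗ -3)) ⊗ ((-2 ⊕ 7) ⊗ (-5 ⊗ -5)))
(((0 ⊗ 7) ⊗ (7 ⊗ -3)) ⊗ ((-2 ⊕ 7) ⊗ (-5 ⊗ -5))) = -1

Expand innermost to outermost. Recall ⊕ takes the minimum of its arguments and ⊗ takes their sum. Working out the expression (((0 ⊗ 7) ⊗ (7 ⊗ -3)) ⊗ ((-2 ⊕ 7) ⊗ (-5 ⊗ -5))) gives -1.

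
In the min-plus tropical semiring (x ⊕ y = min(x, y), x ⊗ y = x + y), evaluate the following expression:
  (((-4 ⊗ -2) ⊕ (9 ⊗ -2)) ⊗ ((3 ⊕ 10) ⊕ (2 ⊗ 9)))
(((-4 ⊗ -2) ⊕ (9 ⊗ -2)) ⊗ ((3 ⊕ 10) ⊕ (2 ⊗ 9))) = -3

Expand innermost to outermost. Recall ⊕ takes the minimum of its arguments and ⊗ takes their sum. Working out the expression (((-4 ⊗ -2) ⊕ (9 ⊗ -2)) ⊗ ((3 ⊕ 10) ⊕ (2 ⊗ 9))) gives -3.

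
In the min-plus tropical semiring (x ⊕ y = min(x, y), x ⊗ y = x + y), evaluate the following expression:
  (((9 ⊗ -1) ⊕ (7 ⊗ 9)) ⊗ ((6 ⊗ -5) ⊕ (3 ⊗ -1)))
(((9 ⊗ -1) ⊕ (7 ⊗ 9)) ⊗ ((6 ⊗ -5) ⊕ (3 ⊗ -1))) = 9

Expand innermost to outermost. Recall ⊕ takes the minimum of its arguments and ⊗ takes their sum. Working out the expression (((9 ⊗ -1) ⊕ (7 ⊗ 9)) ⊗ ((6 ⊗ -5) ⊕ (3 ⊗ -1))) gives 9.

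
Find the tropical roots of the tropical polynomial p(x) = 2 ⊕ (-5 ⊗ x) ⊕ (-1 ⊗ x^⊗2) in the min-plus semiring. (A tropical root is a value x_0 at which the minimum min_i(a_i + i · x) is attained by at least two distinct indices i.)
Roots: {-4, 7}

Each tropical root is a break point of the lower envelope of the lines y = a_i + i · x (there are 3 lines, with slopes 0, 1, ..., 2). Only the lines that attain the minimum somewhere contribute to roots; other lines are dominated. Here the surviving (envelope) indices are i = 2, i = 1, i = 0.
Intersections between consecutive envelope lines give the roots: for adjacent envelope indices i < j the intersection is x = (a_i − a_j) / (j − i). Reading off the sorted break points: {-4, 7}.
Verification: at each break x_0, at least two indices attain the minimum of min_i(a_i + i · x_0).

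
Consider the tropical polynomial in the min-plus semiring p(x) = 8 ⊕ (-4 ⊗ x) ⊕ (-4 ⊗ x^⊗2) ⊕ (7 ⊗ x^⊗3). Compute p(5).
p(5) = 1

A tropical monomial a ⊗ x^⊗i evaluates to a + i · x. Evaluating each term at x = 5:
  Term 0 contributes 8 + 0 · 5 = 8
  Term 1 contributes -4 + 1 · 5 = 1
  Term 2 contributes -4 + 2 · 5 = 6
  Term 3 contributes 7 + 3 · 5 = 22
p(5) = ⊕ of these = min[8, 1, 6, 22] = 1.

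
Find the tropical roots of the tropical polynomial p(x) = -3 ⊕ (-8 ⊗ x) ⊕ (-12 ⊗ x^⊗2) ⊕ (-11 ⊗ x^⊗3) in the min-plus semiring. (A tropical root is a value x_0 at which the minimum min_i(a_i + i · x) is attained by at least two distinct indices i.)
Roots: {-1, 4, 5}

Each tropical root is a break point of the lower envelope of the lines y = a_i + i · x (there are 4 lines, with slopes 0, 1, ..., 3). Only the lines that attain the minimum somewhere contribute to roots; other lines are dominated. Here the surviving (envelope) indices are i = 3, i = 2, i = 1, i = 0.
Intersections between consecutive envelope lines give the roots: for adjacent envelope indices i < j the intersection is x = (a_i − a_j) / (j − i). Reading off the sorted break points: {-1, 4, 5}.
Verification: at each break x_0, at least two indices attain the minimum of min_i(a_i + i · x_0).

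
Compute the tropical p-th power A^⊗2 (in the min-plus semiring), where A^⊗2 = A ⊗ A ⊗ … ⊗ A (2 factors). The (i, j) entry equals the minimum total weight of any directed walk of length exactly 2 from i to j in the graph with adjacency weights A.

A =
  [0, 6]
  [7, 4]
A^⊗2 =
  [0, 6]
  [7, 8]

Each entry (A^⊗2)_ij equals the minimum over all length-2 walks i = v_0 → v_1 → … → v_2 = j of Σ_t A[v_t][v_{t+1}]. For example, for (i, j) = (0, 1) we minimise over 2 possible intermediate vertex sequences; the minimum is 6, attained along the walk 0 → 0 → 1.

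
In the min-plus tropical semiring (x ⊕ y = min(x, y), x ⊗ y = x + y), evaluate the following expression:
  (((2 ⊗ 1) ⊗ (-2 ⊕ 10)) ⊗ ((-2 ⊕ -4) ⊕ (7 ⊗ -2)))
(((2 ⊗ 1) ⊗ (-2 ⊕ 10)) ⊗ ((-2 ⊕ -4) ⊕ (7 ⊗ -2))) = -3

Expand innermost to outermost. Recall ⊕ takes the minimum of its arguments and ⊗ takes their sum. Working out the expression (((2 ⊗ 1) ⊗ (-2 ⊕ 10)) ⊗ ((-2 ⊕ -4) ⊕ (7 ⊗ -2))) gives -3.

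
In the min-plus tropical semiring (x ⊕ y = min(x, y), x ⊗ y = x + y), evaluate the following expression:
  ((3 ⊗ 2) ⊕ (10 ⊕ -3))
((3 ⊗ 2) ⊕ (10 ⊕ -3)) = -3

Expand innermost to outermost. Recall ⊕ takes the minimum of its arguments and ⊗ takes their sum. Working out the expression ((3 ⊗ 2) ⊕ (10 ⊕ -3)) gives -3.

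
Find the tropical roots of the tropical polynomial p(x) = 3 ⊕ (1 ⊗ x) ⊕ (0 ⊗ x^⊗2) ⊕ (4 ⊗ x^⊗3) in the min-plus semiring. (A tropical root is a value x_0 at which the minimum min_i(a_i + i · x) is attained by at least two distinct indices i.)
Roots: {-4, 1, 2}

Each tropical root is a break point of the lower envelope of the lines y = a_i + i · x (there are 4 lines, with slopes 0, 1, ..., 3). Only the lines that attain the minimum somewhere contribute to roots; other lines are dominated. Here the surviving (envelope) indices are i = 3, i = 2, i = 1, i = 0.
Intersections between consecutive envelope lines give the roots: for adjacent envelope indices i < j the intersection is x = (a_i − a_j) / (j − i). Reading off the sorted break points: {-4, 1, 2}.
Verification: at each break x_0, at least two indices attain the minimum of min_i(a_i + i · x_0).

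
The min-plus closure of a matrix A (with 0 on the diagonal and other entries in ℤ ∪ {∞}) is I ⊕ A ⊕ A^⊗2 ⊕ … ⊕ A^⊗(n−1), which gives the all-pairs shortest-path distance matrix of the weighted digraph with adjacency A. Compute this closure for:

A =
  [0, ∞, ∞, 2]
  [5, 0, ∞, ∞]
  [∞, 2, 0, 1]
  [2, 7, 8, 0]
Closure =
  [0, 9, 10, 2]
  [5, 0, 15, 7]
  [3, 2, 0, 1]
  [2, 7, 8, 0]

This is the Floyd-Warshall all-pairs shortest-path computation. For each intermediate vertex k = 0, 1, …, 3, update dist[i][j] ← min(dist[i][j], dist[i][k] + dist[k][j]). The final matrix gives, for each (i, j), the minimum total weight of any directed path from i to j (possibly empty when i = j).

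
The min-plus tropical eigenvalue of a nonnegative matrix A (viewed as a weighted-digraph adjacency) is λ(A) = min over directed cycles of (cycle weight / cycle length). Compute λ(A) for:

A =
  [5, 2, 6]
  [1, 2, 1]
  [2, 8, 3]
λ(A) = 3/2

Enumerate directed cycles and compute their means (weight / length). Sample:
  cycle 0 → 0: weight = 5, length = 1, mean = 5/1 ≈ 5.000
  cycle 1 → 1: weight = 2, length = 1, mean = 2/1 ≈ 2.000
  cycle 2 → 2: weight = 3, length = 1, mean = 3/1 ≈ 3.000
  cycle 0 → 1 → 0: weight = 3, length = 2, mean = 3/2 ≈ 1.500
  cycle 0 → 2 → 0: weight = 8, length = 2, mean = 8/2 ≈ 4.000
  cycle 1 → 0 → 1: weight = 3, length = 2, mean = 3/2 ≈ 1.500
Minimum mean = 1.500, attained e.g. along the cycle 0 → 1 → 0 with weight 3 and length 2. So λ(A) = 3/2 = 3/2.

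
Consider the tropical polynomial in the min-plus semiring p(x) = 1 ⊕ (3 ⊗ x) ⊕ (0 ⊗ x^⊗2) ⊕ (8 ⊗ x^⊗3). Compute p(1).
p(1) = 1

A tropical monomial a ⊗ x^⊗i evaluates to a + i · x. Evaluating each term at x = 1:
  Term 0 contributes 1 + 0 · 1 = 1
  Term 1 contributes 3 + 1 · 1 = 4
  Term 2 contributes 0 + 2 · 1 = 2
  Term 3 contributes 8 + 3 · 1 = 11
p(1) = ⊕ of these = min[1, 4, 2, 11] = 1.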